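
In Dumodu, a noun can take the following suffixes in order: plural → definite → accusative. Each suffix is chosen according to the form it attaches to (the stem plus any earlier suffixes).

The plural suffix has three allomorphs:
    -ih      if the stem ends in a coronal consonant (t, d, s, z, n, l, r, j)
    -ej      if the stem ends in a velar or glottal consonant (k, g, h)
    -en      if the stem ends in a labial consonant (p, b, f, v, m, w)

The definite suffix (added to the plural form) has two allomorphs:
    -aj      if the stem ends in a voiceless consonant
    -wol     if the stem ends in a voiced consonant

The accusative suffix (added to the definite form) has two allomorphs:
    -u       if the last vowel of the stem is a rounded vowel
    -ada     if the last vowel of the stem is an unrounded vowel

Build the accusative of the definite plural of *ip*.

ipenwolu

*ip*: final consonant = /p/, labial → -en → *ipen*.
The plural form *ipen* — final consonant /n/ (voiced) → -wol → *ipenwol*.
The definite form *ipenwol* — last vowel /o/ (a rounded vowel) → -u → *ipenwolu*.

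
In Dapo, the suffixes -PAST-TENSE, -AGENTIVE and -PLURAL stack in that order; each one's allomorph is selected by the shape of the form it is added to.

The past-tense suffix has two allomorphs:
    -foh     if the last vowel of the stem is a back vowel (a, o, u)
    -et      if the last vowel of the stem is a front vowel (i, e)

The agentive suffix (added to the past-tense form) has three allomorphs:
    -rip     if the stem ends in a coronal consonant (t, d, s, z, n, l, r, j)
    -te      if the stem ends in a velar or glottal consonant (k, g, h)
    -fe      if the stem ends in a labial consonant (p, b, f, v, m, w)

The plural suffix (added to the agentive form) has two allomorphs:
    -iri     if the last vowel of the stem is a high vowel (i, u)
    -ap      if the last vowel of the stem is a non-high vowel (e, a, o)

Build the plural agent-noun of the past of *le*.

leetripiri

Since the last vowel of *le* is /e/ (a front vowel), it takes -et, giving *leet*.
The past-tense form *leet* — final consonant /t/ (coronal) → -rip → *leetrip*.
The agentive form *leetrip*: last vowel = /i/, a high vowel → -iri → *leetripiri*.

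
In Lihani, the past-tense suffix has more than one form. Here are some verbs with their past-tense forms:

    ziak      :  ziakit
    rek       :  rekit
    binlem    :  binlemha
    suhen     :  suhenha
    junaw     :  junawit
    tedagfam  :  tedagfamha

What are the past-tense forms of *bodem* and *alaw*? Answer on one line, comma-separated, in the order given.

bodemha, alawit

Looking at the final consonant of each stem: -ha when the stem ends in a nasal (*binlem*, *suhen*, *tedagfam*); -it when the stem ends in a non-nasal consonant (*ziak*, *rek*, *junaw*).
Since the final consonant of *bodem* is /m/ (a nasal), it takes -ha, giving *bodemha*.
The final consonant of *alaw* is /w/, which is non-nasal, so the suffix is -it, giving *alawit*.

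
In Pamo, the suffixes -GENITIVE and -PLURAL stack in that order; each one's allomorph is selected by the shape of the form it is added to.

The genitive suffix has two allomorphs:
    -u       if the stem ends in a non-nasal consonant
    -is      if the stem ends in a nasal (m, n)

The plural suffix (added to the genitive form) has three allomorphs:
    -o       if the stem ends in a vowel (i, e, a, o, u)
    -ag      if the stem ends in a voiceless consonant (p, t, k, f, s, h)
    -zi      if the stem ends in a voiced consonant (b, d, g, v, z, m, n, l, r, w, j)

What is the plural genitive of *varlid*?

The final consonant of *varlid* is /d/, which is non-nasal, so the genitive suffix is -u, giving *varlidu*.
The genitive form *varlidu* — final sound /u/ (a vowel) → -o → *varliduo*.

varliduo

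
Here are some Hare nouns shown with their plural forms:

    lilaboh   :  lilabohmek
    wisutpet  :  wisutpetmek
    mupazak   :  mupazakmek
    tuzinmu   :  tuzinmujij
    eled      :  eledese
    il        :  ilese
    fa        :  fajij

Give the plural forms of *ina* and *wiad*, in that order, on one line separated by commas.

The alternation tracks the final sound of the stem — -mek when the stem ends in a voiceless consonant (*lilaboh*, *wisutpet*, *mupazak*); -ese when the stem ends in a voiced consonant (*eled*, *il*); -jij when the stem ends in a vowel (*tuzinmu*, *fa*).
Since the final sound of *ina* is /a/ (a vowel), it takes -jij, giving *inajij*.
The final sound of *wiad* is /d/, which is a voiced consonant, so the suffix is -ese, giving *wiadese*.

inajij, wiadese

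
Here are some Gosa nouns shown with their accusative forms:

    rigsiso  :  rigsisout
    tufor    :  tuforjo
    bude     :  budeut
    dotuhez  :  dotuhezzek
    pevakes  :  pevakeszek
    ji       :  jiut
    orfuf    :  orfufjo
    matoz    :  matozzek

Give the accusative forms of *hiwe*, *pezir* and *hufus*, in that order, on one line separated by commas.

hiweut, pezirjo, hufuszek

Looking at the final sound of each stem: -zek when the stem ends in a sibilant (*dotuhez*, *pevakes*, *matoz*); -jo when the stem ends in a non-sibilant consonant (*tufor*, *orfuf*); -ut when the stem ends in a vowel (*rigsiso*, *bude*, *ji*).
*hiwe* — final sound /e/ (a vowel) → -ut → *hiweut*.
Since the final sound of *pezir* is /r/ (a non-sibilant consonant), it takes -jo, giving *pezirjo*.
Since the final sound of *hufus* is /s/ (a sibilant), it takes -zek, giving *hufuszek*.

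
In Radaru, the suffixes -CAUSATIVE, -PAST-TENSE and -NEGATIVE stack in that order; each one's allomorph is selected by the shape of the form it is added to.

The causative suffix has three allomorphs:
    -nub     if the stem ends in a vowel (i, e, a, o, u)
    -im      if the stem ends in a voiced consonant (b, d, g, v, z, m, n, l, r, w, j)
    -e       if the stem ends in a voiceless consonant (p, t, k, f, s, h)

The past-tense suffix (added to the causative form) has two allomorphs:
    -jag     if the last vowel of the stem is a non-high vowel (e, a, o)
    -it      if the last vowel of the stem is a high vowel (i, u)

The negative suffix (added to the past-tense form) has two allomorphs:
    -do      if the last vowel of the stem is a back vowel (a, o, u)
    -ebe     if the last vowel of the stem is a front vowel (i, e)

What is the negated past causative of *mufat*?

Since the final sound of *mufat* is /t/ (a voiceless consonant), it takes -e, giving *mufate*.
The causative form *mufate* — last vowel /e/ (a non-high vowel) → -jag → *mufatejag*.
The past-tense form *mufatejag* — last vowel /a/ (a back vowel) → -do → *mufatejagdo*.

mufatejagdo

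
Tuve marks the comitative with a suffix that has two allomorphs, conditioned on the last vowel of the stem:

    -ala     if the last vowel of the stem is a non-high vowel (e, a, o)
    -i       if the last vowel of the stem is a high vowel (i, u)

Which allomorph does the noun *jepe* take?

-ala

*jepe*: last vowel = /e/, a non-high vowel → -ala.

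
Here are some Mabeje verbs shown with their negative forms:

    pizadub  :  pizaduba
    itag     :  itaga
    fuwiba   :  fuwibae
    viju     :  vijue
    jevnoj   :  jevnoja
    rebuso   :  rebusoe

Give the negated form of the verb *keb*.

The alternation tracks the final sound of the stem — -a when the stem ends in a consonant (*pizadub*, *itag*, *jevnoj*); -e when the stem ends in a vowel (*fuwiba*, *viju*, *rebuso*).
*keb*: final sound = /b/, a consonant → -a → *keba*.

keba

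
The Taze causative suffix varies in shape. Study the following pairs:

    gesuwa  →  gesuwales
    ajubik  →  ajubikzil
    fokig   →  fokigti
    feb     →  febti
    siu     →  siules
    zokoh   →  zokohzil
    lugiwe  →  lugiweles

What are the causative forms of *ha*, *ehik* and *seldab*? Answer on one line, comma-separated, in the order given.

hales, ehikzil, seldabti

The suffix is conditioned by the final sound: -zil when the stem ends in a voiceless consonant (*ajubik*, *zokoh*); -ti when the stem ends in a voiced consonant (*fokig*, *feb*); -les when the stem ends in a vowel (*gesuwa*, *siu*, *lugiwe*).
The final sound of *ha* is /a/, which is a vowel, so the suffix is -les, giving *hales*.
The final sound of *ehik* is /k/, which is a voiceless consonant, so the suffix is -zil, giving *ehikzil*.
*seldab* — final sound /b/ (a voiced consonant) → -ti → *seldabti*.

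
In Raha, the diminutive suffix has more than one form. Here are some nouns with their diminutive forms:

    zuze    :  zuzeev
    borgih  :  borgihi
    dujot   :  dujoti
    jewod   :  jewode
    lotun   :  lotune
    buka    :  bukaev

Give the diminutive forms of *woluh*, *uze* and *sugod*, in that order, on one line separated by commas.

The alternation tracks the final sound of the stem — -i when the stem ends in a voiceless consonant (*borgih*, *dujot*); -e when the stem ends in a voiced consonant (*jewod*, *lotun*); -ev when the stem ends in a vowel (*zuze*, *buka*).
*woluh*: final sound = /h/, a voiceless consonant → -i → *woluhi*.
The final sound of *uze* is /e/, which is a vowel, so the suffix is -ev, giving *uzeev*.
Since the final sound of *sugod* is /d/ (a voiced consonant), it takes -e, giving *sugode*.

woluhi, uzeev, sugode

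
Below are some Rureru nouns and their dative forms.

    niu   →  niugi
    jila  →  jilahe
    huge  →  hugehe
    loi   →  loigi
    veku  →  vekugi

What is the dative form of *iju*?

ijugi

The alternation tracks the last vowel of the stem — -gi when the last vowel of the stem is a high vowel (*niu*, *loi*, *veku*); -he when the last vowel of the stem is a non-high vowel (*jila*, *huge*).
The last vowel of *iju* is /u/, which is a high vowel, so the suffix is -gi, giving *ijugi*.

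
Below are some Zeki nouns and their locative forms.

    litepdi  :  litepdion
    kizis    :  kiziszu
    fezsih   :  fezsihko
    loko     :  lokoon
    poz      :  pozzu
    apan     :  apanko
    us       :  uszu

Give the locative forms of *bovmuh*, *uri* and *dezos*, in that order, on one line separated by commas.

The alternation tracks the final sound of the stem — -zu when the stem ends in a sibilant (*kizis*, *poz*, *us*); -ko when the stem ends in a non-sibilant consonant (*fezsih*, *apan*); -on when the stem ends in a vowel (*litepdi*, *loko*).
Since the final sound of *bovmuh* is /h/ (a non-sibilant consonant), it takes -ko, giving *bovmuhko*.
Since the final sound of *uri* is /i/ (a vowel), it takes -on, giving *urion*.
*dezos*: final sound = /s/, a sibilant → -zu → *dezoszu*.

bovmuhko, urion, dezoszu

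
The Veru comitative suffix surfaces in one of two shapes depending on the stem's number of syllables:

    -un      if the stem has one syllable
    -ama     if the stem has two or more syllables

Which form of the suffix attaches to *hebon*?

-ama

*hebon* (2 syllables) → -ama.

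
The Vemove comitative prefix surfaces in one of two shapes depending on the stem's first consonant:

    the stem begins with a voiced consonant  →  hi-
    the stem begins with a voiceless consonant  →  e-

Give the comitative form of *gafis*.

The first consonant of *gafis* is /g/, which is voiced, so the prefix is hi-, giving *higafis*.

higafis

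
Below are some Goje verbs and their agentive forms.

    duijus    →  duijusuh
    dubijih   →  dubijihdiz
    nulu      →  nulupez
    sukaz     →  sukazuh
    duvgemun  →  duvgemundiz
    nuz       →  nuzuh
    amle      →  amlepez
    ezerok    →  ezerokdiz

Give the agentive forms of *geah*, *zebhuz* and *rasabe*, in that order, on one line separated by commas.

The pattern is sibilance of the final sound: -uh when the stem ends in a sibilant (*duijus*, *sukaz*, *nuz*); -diz when the stem ends in a non-sibilant consonant (*dubijih*, *duvgemun*, *ezerok*); -pez when the stem ends in a vowel (*nulu*, *amle*).
*geah* — final sound /h/ (a non-sibilant consonant) → -diz → *geahdiz*.
The final sound of *zebhuz* is /z/, which is a sibilant, so the suffix is -uh, giving *zebhuzuh*.
*rasabe*: final sound = /e/, a vowel → -pez → *rasabepez*.

geahdiz, zebhuzuh, rasabepez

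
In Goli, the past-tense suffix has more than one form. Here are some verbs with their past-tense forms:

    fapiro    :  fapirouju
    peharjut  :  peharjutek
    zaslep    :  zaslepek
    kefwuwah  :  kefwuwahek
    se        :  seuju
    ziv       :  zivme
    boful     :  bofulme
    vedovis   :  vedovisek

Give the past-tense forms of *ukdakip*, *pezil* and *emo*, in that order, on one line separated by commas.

ukdakipek, pezilme, emouju

Looking at the final sound of each stem: -ek when the stem ends in a voiceless consonant (*peharjut*, *zaslep*, *kefwuwah*, *vedovis*); -me when the stem ends in a voiced consonant (*ziv*, *boful*); -uju when the stem ends in a vowel (*fapiro*, *se*).
Since the final sound of *ukdakip* is /p/ (a voiceless consonant), it takes -ek, giving *ukdakipek*.
*pezil*: final sound = /l/, a voiced consonant → -me → *pezilme*.
*emo*: final sound = /o/, a vowel → -uju → *emouju*.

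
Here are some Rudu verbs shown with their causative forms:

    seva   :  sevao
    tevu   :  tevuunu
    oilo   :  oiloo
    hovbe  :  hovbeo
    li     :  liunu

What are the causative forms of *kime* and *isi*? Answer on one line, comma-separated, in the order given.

kimeo, isiunu

Looking at the last vowel of each stem: -unu when the last vowel of the stem is a high vowel (*tevu*, *li*); -o when the last vowel of the stem is a non-high vowel (*seva*, *oilo*, *hovbe*).
*kime*: last vowel = /e/, a non-high vowel → -o → *kimeo*.
*isi* — last vowel /i/ (a high vowel) → -unu → *isiunu*.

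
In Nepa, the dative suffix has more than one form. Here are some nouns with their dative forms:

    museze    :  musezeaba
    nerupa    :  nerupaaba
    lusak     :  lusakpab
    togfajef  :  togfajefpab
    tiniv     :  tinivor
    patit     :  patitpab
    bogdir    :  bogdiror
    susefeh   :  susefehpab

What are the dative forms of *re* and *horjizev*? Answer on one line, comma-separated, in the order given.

Looking at the final sound of each stem: -pab when the stem ends in a voiceless consonant (*lusak*, *togfajef*, *patit*, *susefeh*); -or when the stem ends in a voiced consonant (*tiniv*, *bogdir*); -aba when the stem ends in a vowel (*museze*, *nerupa*).
The final sound of *re* is /e/, which is a vowel, so the suffix is -aba, giving *reaba*.
The final sound of *horjizev* is /v/, which is a voiced consonant, so the suffix is -or, giving *horjizevor*.

reaba, horjizevor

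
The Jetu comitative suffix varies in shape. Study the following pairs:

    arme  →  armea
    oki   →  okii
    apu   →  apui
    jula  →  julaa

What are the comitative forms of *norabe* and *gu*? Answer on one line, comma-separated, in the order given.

norabea, gui

The pattern is height harmony: -i when the last vowel of the stem is a high vowel (*oki*, *apu*); -a when the last vowel of the stem is a non-high vowel (*arme*, *jula*).
The last vowel of *norabe* is /e/, which is a non-high vowel, so the suffix is -a, giving *norabea*.
Since the last vowel of *gu* is /u/ (a high vowel), it takes -i, giving *gui*.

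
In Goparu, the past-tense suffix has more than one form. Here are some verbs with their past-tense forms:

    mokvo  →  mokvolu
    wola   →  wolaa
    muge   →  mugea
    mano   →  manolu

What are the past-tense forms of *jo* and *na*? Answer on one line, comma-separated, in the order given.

The suffix is conditioned by the last vowel: -lu when the last vowel of the stem is a rounded vowel (*mokvo*, *mano*); -a when the last vowel of the stem is an unrounded vowel (*wola*, *muge*).
*jo*: last vowel = /o/, a rounded vowel → -lu → *jolu*.
Since the last vowel of *na* is /a/ (an unrounded vowel), it takes -a, giving *naa*.

jolu, naa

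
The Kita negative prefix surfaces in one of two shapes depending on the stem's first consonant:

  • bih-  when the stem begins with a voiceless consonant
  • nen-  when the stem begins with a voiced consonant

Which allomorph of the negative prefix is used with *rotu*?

Since the first consonant of *rotu* is /r/ (voiced), it takes nen-.

nen-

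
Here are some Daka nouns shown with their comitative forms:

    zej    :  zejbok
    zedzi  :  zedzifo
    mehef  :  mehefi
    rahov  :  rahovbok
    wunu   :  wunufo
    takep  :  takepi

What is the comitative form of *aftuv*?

aftuvbok

The alternation tracks the final sound of the stem — -i when the stem ends in a voiceless consonant (*mehef*, *takep*); -bok when the stem ends in a voiced consonant (*zej*, *rahov*); -fo when the stem ends in a vowel (*zedzi*, *wunu*).
Since the final sound of *aftuv* is /v/ (a voiced consonant), it takes -bok, giving *aftuvbok*.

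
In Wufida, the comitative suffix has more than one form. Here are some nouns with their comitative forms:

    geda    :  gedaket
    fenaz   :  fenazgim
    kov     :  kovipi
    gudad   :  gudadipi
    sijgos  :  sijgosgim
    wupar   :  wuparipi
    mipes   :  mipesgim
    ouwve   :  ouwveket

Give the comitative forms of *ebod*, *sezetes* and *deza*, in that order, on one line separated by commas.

ebodipi, sezetesgim, dezaket

The alternation tracks the final sound of the stem — -gim when the stem ends in a sibilant (*fenaz*, *sijgos*, *mipes*); -ipi when the stem ends in a non-sibilant consonant (*kov*, *gudad*, *wupar*); -ket when the stem ends in a vowel (*geda*, *ouwve*).
The final sound of *ebod* is /d/, which is a non-sibilant consonant, so the suffix is -ipi, giving *ebodipi*.
The final sound of *sezetes* is /s/, which is a sibilant, so the suffix is -gim, giving *sezetesgim*.
*deza*: final sound = /a/, a vowel → -ket → *dezaket*.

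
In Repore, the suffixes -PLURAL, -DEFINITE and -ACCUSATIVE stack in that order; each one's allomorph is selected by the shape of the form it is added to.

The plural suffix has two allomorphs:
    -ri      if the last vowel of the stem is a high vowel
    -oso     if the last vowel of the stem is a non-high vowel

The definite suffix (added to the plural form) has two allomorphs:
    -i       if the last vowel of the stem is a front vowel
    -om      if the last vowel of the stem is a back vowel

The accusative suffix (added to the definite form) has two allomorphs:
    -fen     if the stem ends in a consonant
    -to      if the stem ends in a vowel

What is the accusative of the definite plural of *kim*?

*kim* — last vowel /i/ (a high vowel) → -ri → *kimri*.
The last vowel of the plural form *kimri* is /i/, which is a front vowel, so the definite suffix is -i, giving *kimrii*.
The definite form *kimrii* — final sound /i/ (a vowel) → -to → *kimriito*.

kimriito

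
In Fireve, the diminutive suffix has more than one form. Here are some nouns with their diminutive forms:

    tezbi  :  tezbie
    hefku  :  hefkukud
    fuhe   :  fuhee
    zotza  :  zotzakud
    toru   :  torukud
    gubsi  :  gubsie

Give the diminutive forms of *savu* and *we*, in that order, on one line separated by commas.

savukud, wee

Looking at the last vowel of each stem: -e when the last vowel of the stem is a front vowel (*tezbi*, *fuhe*, *gubsi*); -kud when the last vowel of the stem is a back vowel (*hefku*, *zotza*, *toru*).
*savu*: last vowel = /u/, a back vowel → -kud → *savukud*.
Since the last vowel of *we* is /e/ (a front vowel), it takes -e, giving *wee*.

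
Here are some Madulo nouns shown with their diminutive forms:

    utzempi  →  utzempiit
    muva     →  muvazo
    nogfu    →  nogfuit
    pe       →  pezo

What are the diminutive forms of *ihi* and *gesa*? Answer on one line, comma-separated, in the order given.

The suffix is conditioned by the last vowel: -it when the last vowel of the stem is a high vowel (*utzempi*, *nogfu*); -zo when the last vowel of the stem is a non-high vowel (*muva*, *pe*).
*ihi*: last vowel = /i/, a high vowel → -it → *ihiit*.
*gesa*: last vowel = /a/, a non-high vowel → -zo → *gesazo*.

ihiit, gesazo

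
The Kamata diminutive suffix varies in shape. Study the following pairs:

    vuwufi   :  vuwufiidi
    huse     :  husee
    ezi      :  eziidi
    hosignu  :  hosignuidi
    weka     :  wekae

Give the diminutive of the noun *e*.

The suffix is conditioned by the last vowel: -idi when the last vowel of the stem is a high vowel (*vuwufi*, *ezi*, *hosignu*); -e when the last vowel of the stem is a non-high vowel (*huse*, *weka*).
*e* — last vowel /e/ (a non-high vowel) → -e → *ee*.

ee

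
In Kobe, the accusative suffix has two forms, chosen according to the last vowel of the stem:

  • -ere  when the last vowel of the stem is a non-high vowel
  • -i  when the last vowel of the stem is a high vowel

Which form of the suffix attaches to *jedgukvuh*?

Since the last vowel of *jedgukvuh* is /u/ (a high vowel), it takes -i.

-i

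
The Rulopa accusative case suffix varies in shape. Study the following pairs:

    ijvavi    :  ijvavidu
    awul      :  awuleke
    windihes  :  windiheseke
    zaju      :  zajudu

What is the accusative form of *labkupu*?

The pattern is consonant vs. vowel: -eke when the stem ends in a consonant (*awul*, *windihes*); -du when the stem ends in a vowel (*ijvavi*, *zaju*).
*labkupu* — final sound /u/ (a vowel) → -du → *labkupudu*.

labkupudu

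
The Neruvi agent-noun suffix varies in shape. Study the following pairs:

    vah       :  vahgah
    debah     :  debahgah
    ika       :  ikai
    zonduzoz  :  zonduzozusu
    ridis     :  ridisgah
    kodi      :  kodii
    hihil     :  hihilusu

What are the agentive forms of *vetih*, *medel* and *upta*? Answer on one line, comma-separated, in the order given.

The suffix is conditioned by the final sound: -gah when the stem ends in a voiceless consonant (*vah*, *debah*, *ridis*); -usu when the stem ends in a voiced consonant (*zonduzoz*, *hihil*); -i when the stem ends in a vowel (*ika*, *kodi*).
*vetih* — final sound /h/ (a voiceless consonant) → -gah → *vetihgah*.
The final sound of *medel* is /l/, which is a voiced consonant, so the suffix is -usu, giving *medelusu*.
Since the final sound of *upta* is /a/ (a vowel), it takes -i, giving *uptai*.

vetihgah, medelusu, uptai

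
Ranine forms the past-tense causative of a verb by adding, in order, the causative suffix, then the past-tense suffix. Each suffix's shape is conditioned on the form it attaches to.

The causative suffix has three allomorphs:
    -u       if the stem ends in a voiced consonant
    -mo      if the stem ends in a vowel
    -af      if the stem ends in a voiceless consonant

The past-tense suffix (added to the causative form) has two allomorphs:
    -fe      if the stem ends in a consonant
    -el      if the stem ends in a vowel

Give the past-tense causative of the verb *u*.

umoel

*u*: final sound = /u/, a vowel → -mo → *umo*.
The final sound of the causative form *umo* is /o/, which is a vowel, so the past-tense suffix is -el, giving *umoel*.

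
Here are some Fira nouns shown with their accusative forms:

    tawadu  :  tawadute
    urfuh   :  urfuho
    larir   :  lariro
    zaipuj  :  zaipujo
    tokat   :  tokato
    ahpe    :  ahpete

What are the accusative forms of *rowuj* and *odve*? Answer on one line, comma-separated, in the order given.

The suffix is conditioned by the final sound: -o when the stem ends in a consonant (*urfuh*, *larir*, *zaipuj*, *tokat*); -te when the stem ends in a vowel (*tawadu*, *ahpe*).
Since the final sound of *rowuj* is /j/ (a consonant), it takes -o, giving *rowujo*.
Since the final sound of *odve* is /e/ (a vowel), it takes -te, giving *odvete*.

rowujo, odvete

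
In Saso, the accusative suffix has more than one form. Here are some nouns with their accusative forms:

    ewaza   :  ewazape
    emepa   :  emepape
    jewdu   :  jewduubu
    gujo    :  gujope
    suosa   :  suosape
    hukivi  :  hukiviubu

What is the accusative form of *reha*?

The suffix is conditioned by the last vowel: -ubu when the last vowel of the stem is a high vowel (*jewdu*, *hukivi*); -pe when the last vowel of the stem is a non-high vowel (*ewaza*, *emepa*, *gujo*, *suosa*).
Since the last vowel of *reha* is /a/ (a non-high vowel), it takes -pe, giving *rehape*.

rehape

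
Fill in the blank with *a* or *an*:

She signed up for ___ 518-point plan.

a

The indefinite article is chosen by the initial *sound* of the following word, not its spelling.
The number *518* is spoken "five hundred …", beginning with /faɪv/ — a consonant sound.
So the article is *a*: She signed up for a 518-point plan.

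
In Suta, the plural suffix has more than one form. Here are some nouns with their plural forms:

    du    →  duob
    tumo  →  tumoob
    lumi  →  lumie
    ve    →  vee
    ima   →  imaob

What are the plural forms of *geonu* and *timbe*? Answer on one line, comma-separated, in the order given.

Looking at the last vowel of each stem: -e when the last vowel of the stem is a front vowel (*lumi*, *ve*); -ob when the last vowel of the stem is a back vowel (*du*, *tumo*, *ima*).
*geonu*: last vowel = /u/, a back vowel → -ob → *geonuob*.
*timbe*: last vowel = /e/, a front vowel → -e → *timbee*.

geonuob, timbee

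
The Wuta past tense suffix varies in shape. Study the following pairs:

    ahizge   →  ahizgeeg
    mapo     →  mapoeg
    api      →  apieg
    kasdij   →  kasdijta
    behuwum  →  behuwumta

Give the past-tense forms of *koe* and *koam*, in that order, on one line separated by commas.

The pattern is consonant vs. vowel: -ta when the stem ends in a consonant (*kasdij*, *behuwum*); -eg when the stem ends in a vowel (*ahizge*, *mapo*, *api*).
*koe* — final sound /e/ (a vowel) → -eg → *koeeg*.
Since the final sound of *koam* is /m/ (a consonant), it takes -ta, giving *koamta*.

koeeg, koamta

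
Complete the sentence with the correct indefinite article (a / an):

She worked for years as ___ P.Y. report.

The indefinite article is chosen by the initial *sound* of the following word, not its spelling.
The initialism *P.Y.* is read letter by letter; the first letter, P, is pronounced /piː/, which begins with a consonant sound.
So the article is *a*: She worked for years as a P.Y. report.

a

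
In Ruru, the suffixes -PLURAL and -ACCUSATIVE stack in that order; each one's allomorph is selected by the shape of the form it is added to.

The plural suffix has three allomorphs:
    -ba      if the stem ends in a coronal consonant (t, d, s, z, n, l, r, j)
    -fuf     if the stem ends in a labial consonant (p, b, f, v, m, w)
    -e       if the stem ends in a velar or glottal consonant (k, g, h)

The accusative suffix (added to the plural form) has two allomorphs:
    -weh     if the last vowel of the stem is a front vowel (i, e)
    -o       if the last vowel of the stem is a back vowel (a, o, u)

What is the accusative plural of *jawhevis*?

*jawhevis* — final consonant /s/ (coronal) → -ba → *jawhevisba*.
Since the last vowel of the plural form *jawhevisba* is /a/ (a back vowel), it takes -o, giving *jawhevisbao*.

jawhevisbao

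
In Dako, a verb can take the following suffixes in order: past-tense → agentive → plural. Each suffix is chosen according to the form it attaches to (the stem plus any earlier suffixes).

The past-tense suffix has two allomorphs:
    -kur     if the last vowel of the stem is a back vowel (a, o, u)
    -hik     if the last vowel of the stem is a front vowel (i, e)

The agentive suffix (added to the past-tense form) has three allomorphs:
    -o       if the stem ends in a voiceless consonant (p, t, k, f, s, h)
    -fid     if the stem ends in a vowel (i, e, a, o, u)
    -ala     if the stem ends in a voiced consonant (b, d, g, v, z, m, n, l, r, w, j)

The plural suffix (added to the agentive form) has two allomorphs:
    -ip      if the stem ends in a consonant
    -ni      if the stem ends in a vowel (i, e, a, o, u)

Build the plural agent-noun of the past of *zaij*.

*zaij* — last vowel /i/ (a front vowel) → -hik → *zaijhik*.
Since the final sound of the past-tense form *zaijhik* is /k/ (a voiceless consonant), it takes -o, giving *zaijhiko*.
The final sound of the agentive form *zaijhiko* is /o/, which is a vowel, so the plural suffix is -ni, giving *zaijhikoni*.

zaijhikoni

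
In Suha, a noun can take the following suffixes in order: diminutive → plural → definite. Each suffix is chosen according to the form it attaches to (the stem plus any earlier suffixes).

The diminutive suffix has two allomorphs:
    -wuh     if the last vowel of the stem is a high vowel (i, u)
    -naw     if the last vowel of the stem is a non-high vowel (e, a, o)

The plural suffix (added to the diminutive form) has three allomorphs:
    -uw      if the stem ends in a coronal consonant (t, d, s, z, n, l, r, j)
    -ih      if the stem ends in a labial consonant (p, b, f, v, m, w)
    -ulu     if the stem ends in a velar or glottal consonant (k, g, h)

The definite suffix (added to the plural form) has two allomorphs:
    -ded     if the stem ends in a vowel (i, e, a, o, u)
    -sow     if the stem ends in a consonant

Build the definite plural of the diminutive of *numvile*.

The last vowel of *numvile* is /e/, which is a non-high vowel, so the diminutive suffix is -naw, giving *numvilenaw*.
Since the final consonant of the diminutive form *numvilenaw* is /w/ (labial), it takes -ih, giving *numvilenawih*.
The final sound of the plural form *numvilenawih* is /h/, which is a consonant, so the definite suffix is -sow, giving *numvilenawihsow*.

numvilenawihsow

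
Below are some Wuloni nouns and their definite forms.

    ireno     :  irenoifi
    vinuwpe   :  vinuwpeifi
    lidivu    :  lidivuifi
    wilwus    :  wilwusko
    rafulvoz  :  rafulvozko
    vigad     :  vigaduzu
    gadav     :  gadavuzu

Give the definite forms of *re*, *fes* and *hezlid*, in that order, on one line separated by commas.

The alternation tracks the final sound of the stem — -ko when the stem ends in a sibilant (*wilwus*, *rafulvoz*); -uzu when the stem ends in a non-sibilant consonant (*vigad*, *gadav*); -ifi when the stem ends in a vowel (*ireno*, *vinuwpe*, *lidivu*).
*re* — final sound /e/ (a vowel) → -ifi → *reifi*.
Since the final sound of *fes* is /s/ (a sibilant), it takes -ko, giving *fesko*.
*hezlid* — final sound /d/ (a non-sibilant consonant) → -uzu → *hezliduzu*.

reifi, fesko, hezliduzu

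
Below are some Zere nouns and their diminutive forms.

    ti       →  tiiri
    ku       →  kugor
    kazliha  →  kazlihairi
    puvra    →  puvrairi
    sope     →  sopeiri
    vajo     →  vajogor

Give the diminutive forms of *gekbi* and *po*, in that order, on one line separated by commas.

gekbiiri, pogor

Looking at the last vowel of each stem: -gor when the last vowel of the stem is a rounded vowel (*ku*, *vajo*); -iri when the last vowel of the stem is an unrounded vowel (*ti*, *kazliha*, *puvra*, *sope*).
The last vowel of *gekbi* is /i/, which is an unrounded vowel, so the suffix is -iri, giving *gekbiiri*.
*po*: last vowel = /o/, a rounded vowel → -gor → *pogor*.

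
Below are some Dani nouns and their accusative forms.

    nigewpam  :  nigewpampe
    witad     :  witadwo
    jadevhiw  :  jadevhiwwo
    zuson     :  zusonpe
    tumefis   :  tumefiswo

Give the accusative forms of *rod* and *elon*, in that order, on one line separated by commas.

rodwo, elonpe

Looking at the final consonant of each stem: -pe when the stem ends in a nasal (*nigewpam*, *zuson*); -wo when the stem ends in a non-nasal consonant (*witad*, *jadevhiw*, *tumefis*).
*rod*: final consonant = /d/, non-nasal → -wo → *rodwo*.
The final consonant of *elon* is /n/, which is a nasal, so the suffix is -pe, giving *elonpe*.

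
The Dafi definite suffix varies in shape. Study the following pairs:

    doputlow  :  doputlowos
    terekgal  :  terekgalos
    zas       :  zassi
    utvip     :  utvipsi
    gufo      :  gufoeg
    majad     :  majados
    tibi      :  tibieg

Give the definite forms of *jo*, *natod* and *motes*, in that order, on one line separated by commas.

joeg, natodos, motessi

The suffix is conditioned by the final sound: -si when the stem ends in a voiceless consonant (*zas*, *utvip*); -os when the stem ends in a voiced consonant (*doputlow*, *terekgal*, *majad*); -eg when the stem ends in a vowel (*gufo*, *tibi*).
*jo*: final sound = /o/, a vowel → -eg → *joeg*.
*natod* — final sound /d/ (a voiced consonant) → -os → *natodos*.
The final sound of *motes* is /s/, which is a voiceless consonant, so the suffix is -si, giving *motessi*.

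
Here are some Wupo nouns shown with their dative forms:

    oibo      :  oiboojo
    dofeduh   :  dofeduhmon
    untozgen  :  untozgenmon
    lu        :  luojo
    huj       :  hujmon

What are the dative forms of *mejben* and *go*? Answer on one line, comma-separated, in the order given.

mejbenmon, goojo

Looking at the final sound of each stem: -mon when the stem ends in a consonant (*dofeduh*, *untozgen*, *huj*); -ojo when the stem ends in a vowel (*oibo*, *lu*).
The final sound of *mejben* is /n/, which is a consonant, so the suffix is -mon, giving *mejbenmon*.
*go* — final sound /o/ (a vowel) → -ojo → *goojo*.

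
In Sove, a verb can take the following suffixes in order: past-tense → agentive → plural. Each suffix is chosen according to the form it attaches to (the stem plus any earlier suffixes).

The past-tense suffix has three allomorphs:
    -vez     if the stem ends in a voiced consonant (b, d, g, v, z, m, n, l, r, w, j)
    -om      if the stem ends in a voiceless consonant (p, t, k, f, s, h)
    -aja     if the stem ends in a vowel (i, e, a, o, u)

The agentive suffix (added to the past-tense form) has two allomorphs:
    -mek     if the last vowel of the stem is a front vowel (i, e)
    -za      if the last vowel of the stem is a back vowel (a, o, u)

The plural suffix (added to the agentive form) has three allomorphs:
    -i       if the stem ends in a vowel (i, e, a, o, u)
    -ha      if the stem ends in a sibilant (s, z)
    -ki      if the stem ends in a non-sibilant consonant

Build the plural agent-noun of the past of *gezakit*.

*gezakit* — final sound /t/ (a voiceless consonant) → -om → *gezakitom*.
The last vowel of the past-tense form *gezakitom* is /o/, which is a back vowel, so the agentive suffix is -za, giving *gezakitomza*.
The agentive form *gezakitomza*: final sound = /a/, a vowel → -i → *gezakitomzai*.

gezakitomzai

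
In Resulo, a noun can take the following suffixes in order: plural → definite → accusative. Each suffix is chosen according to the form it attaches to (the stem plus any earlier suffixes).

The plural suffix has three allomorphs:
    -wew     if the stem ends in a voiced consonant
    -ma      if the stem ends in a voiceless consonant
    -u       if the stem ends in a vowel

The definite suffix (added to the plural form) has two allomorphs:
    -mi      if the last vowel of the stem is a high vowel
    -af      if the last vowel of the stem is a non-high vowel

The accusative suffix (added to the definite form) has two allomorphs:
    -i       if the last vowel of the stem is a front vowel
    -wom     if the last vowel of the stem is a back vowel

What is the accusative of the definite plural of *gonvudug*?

*gonvudug*: final sound = /g/, a voiced consonant → -wew → *gonvudugwew*.
The plural form *gonvudugwew*: last vowel = /e/, a non-high vowel → -af → *gonvudugwewaf*.
Since the last vowel of the definite form *gonvudugwewaf* is /a/ (a back vowel), it takes -wom, giving *gonvudugwewafwom*.

gonvudugwewafwom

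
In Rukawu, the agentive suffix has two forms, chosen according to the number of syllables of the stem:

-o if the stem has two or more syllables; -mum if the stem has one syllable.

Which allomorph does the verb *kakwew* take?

-o

*kakwew* has 2 syllables, so the suffix is -o.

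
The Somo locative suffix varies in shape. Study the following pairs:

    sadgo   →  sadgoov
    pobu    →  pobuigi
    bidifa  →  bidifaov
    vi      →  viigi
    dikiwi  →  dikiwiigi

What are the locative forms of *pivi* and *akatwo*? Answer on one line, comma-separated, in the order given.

piviigi, akatwoov

The suffix is conditioned by the last vowel: -igi when the last vowel of the stem is a high vowel (*pobu*, *vi*, *dikiwi*); -ov when the last vowel of the stem is a non-high vowel (*sadgo*, *bidifa*).
The last vowel of *pivi* is /i/, which is a high vowel, so the suffix is -igi, giving *piviigi*.
Since the last vowel of *akatwo* is /o/ (a non-high vowel), it takes -ov, giving *akatwoov*.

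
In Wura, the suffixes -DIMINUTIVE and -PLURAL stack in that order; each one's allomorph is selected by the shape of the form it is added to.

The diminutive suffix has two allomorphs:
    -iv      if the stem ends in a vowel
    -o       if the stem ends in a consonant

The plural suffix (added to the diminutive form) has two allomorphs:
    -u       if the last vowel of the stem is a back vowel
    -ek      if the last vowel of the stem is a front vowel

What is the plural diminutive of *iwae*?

iwaeivek

The final sound of *iwae* is /e/, which is a vowel, so the diminutive suffix is -iv, giving *iwaeiv*.
The diminutive form *iwaeiv*: last vowel = /i/, a front vowel → -ek → *iwaeivek*.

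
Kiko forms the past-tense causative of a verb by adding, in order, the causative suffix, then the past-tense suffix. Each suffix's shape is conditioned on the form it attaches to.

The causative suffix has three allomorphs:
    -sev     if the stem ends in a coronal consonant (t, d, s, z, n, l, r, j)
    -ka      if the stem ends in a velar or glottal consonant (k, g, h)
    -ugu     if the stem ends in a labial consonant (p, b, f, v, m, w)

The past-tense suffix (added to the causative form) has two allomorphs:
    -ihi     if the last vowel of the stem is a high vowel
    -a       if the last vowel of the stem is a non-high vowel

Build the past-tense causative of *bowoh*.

*bowoh*: final consonant = /h/, velar/glottal → -ka → *bowohka*.
The causative form *bowohka*: last vowel = /a/, a non-high vowel → -a → *bowohkaa*.

bowohkaa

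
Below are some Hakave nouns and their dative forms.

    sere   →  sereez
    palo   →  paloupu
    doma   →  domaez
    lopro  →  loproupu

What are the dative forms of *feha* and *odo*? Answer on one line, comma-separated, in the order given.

Looking at the last vowel of each stem: -upu when the last vowel of the stem is a rounded vowel (*palo*, *lopro*); -ez when the last vowel of the stem is an unrounded vowel (*sere*, *doma*).
*feha* — last vowel /a/ (an unrounded vowel) → -ez → *fehaez*.
Since the last vowel of *odo* is /o/ (a rounded vowel), it takes -upu, giving *odoupu*.

fehaez, odoupu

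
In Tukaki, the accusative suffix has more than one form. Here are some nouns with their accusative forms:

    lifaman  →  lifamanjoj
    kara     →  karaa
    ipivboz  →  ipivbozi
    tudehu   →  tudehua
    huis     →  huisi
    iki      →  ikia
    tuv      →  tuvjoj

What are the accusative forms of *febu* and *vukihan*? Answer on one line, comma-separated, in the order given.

febua, vukihanjoj

The pattern is sibilance of the final sound: -i when the stem ends in a sibilant (*ipivboz*, *huis*); -joj when the stem ends in a non-sibilant consonant (*lifaman*, *tuv*); -a when the stem ends in a vowel (*kara*, *tudehu*, *iki*).
Since the final sound of *febu* is /u/ (a vowel), it takes -a, giving *febua*.
*vukihan*: final sound = /n/, a non-sibilant consonant → -joj → *vukihanjoj*.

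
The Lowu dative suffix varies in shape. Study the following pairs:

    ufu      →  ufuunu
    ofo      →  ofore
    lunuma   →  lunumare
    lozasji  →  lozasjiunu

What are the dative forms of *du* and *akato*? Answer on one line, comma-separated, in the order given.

duunu, akatore

The pattern is height harmony: -unu when the last vowel of the stem is a high vowel (*ufu*, *lozasji*); -re when the last vowel of the stem is a non-high vowel (*ofo*, *lunuma*).
*du*: last vowel = /u/, a high vowel → -unu → *duunu*.
Since the last vowel of *akato* is /o/ (a non-high vowel), it takes -re, giving *akatore*.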